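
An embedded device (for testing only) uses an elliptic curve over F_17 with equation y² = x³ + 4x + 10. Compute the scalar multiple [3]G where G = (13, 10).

(2, 3)

Repeated addition: build up to 3G.
2G: tangent at (13, 10): λ = (3·13² + 4)/(2·10) ≡ 1/3. 3⁻¹ ≡ 6 (mod 17) since 3·6 = 18 ≡ 1, so λ ≡ 1·6 ≡ 6.
  x = λ² - 13 - 13 = 36 - 26 ≡ 10; y = λ·(13 - 10) - 10 ≡ 8. → (10, 8)
3G: (10, 8) + (13, 10). λ = (10 - 8)/(13 - 10) ≡ 2/3 mod 17. 3⁻¹ ≡ 6 (mod 17) since 3·6 = 18 ≡ 1, so λ ≡ 12.
  x = λ² - 10 - 13 = 144 - 23 ≡ 2; y = λ·(10 - 2) - 8 ≡ 3. → (2, 3)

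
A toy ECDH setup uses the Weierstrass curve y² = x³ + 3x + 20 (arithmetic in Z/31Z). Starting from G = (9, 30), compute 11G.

Repeated addition: build up to 11G.
2G: tangent at (9, 30): λ = (3·9² + 3)/(2·30) ≡ 29/29. 29⁻¹ ≡ 15 (mod 31), so λ ≡ 29·15 ≡ 1.
  x = λ² - 9 - 9 = 1 - 18 ≡ 14; y = λ·(9 - 14) - 30 ≡ 27. → (14, 27)
3G: (14, 27) + (9, 30). λ = (30 - 27)/(9 - 14) ≡ 3/26 mod 31. 26⁻¹ ≡ 6 (mod 31) since 26·6 = 156 ≡ 1, so λ ≡ 18.
  x = λ² - 14 - 9 = 324 - 23 ≡ 22; y = λ·(14 - 22) - 27 ≡ 15. → (22, 15)
4G: (22, 15) + (9, 30). λ = (30 - 15)/(9 - 22) ≡ 15/18 mod 31. 18⁻¹ ≡ 19 (mod 31) since 18·19 = 342 ≡ 1, so λ ≡ 6.
  x = λ² - 22 - 9 = 36 - 31 ≡ 5; y = λ·(22 - 5) - 15 ≡ 25. → (5, 25)
5G: (5, 25) + (9, 30). λ = (30 - 25)/(9 - 5) ≡ 5/4 mod 31. 4⁻¹ ≡ 8 (mod 31), so λ ≡ 9.
  x = λ² - 5 - 9 = 81 - 14 ≡ 5; y = λ·(5 - 5) - 25 ≡ 6. → (5, 6)
6G: (5, 6) + (9, 30). λ = (30 - 6)/(9 - 5) ≡ 24/4 mod 31. 4⁻¹ ≡ 8 (mod 31) since 4·8 = 32 ≡ 1, so λ ≡ 6.
  x = λ² - 5 - 9 = 36 - 14 ≡ 22; y = λ·(5 - 22) - 6 ≡ 16. → (22, 16)
7G: (22, 16) + (9, 30). λ = (30 - 16)/(9 - 22) ≡ 14/18 mod 31. 18⁻¹ ≡ 19 (mod 31), so λ ≡ 18.
  x = λ² - 22 - 9 = 324 - 31 ≡ 14; y = λ·(22 - 14) - 16 ≡ 4. → (14, 4)
8G: (14, 4) + (9, 30). λ = (30 - 4)/(9 - 14) ≡ 26/26 mod 31. 26⁻¹ ≡ 6 (mod 31), so λ ≡ 1.
  x = λ² - 14 - 9 = 1 - 23 ≡ 9; y = λ·(14 - 9) - 4 ≡ 1. → (9, 1)
9G: (9, 1) + (9, 30): same x and y₁ ≡ -y₂, so the sum is O.
10G: O + (9, 30) = (9, 30) (identity).
11G: tangent at (9, 30): λ = (3·9² + 3)/(2·30) ≡ 29/29. 29⁻¹ ≡ 15 (mod 31) since 29·15 = 435 ≡ 1, so λ ≡ 29·15 ≡ 1.
  x = λ² - 9 - 9 = 1 - 18 ≡ 14; y = λ·(9 - 14) - 30 ≡ 27. → (14, 27)

(14, 27)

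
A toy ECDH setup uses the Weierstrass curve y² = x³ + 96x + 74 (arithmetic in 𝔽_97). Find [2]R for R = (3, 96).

(66, 44)

tangent at (3, 96): λ = (3·3² + 96)/(2·96) ≡ 26/95. 95⁻¹ ≡ 48 (mod 97), so λ ≡ 26·48 ≡ 84.
  x = λ² - 3 - 3 = 7056 - 6 ≡ 66; y = λ·(3 - 66) - 96 ≡ 44. → (66, 44)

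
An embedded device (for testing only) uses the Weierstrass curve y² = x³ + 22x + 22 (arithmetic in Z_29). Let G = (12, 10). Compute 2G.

tangent at (12, 10): λ = (3·12² + 22)/(2·10) ≡ 19/20. 20⁻¹ ≡ 16 (mod 29) since 20·16 = 320 ≡ 1, so λ ≡ 19·16 ≡ 14.
  x = λ² - 12 - 12 = 196 - 24 ≡ 27; y = λ·(12 - 27) - 10 ≡ 12. → (27, 12)

(27, 12)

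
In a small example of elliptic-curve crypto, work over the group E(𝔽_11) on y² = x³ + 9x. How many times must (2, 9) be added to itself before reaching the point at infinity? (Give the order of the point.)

2P: tangent at (2, 9): λ = (3·2² + 9)/(2·9) ≡ 10/7. 7⁻¹ ≡ 8 (mod 11) since 7·8 = 56 ≡ 1, so λ ≡ 10·8 ≡ 3.
  x = λ² - 2 - 2 = 9 - 4 ≡ 5; y = λ·(2 - 5) - 9 ≡ 4. → (5, 4)
3P: (5, 4) + (2, 9). λ = (9 - 4)/(2 - 5) ≡ 5/8 mod 11. 8⁻¹ ≡ 7 (mod 11) since 8·7 = 56 ≡ 1, so λ ≡ 2.
  x = λ² - 5 - 2 = 4 - 7 ≡ 8; y = λ·(5 - 8) - 4 ≡ 1. → (8, 1)
4P: (8, 1) + (2, 9). λ = (9 - 1)/(2 - 8) ≡ 8/5 mod 11. 5⁻¹ ≡ 9 (mod 11), so λ ≡ 6.
  x = λ² - 8 - 2 = 36 - 10 ≡ 4; y = λ·(8 - 4) - 1 ≡ 1. → (4, 1)
5P: (4, 1) + (2, 9). λ = (9 - 1)/(2 - 4) ≡ 8/9 mod 11. 9⁻¹ ≡ 5 (mod 11), so λ ≡ 7.
  x = λ² - 4 - 2 = 49 - 6 ≡ 10; y = λ·(4 - 10) - 1 ≡ 1. → (10, 1)
6P: (10, 1) + (2, 9). λ = (9 - 1)/(2 - 10) ≡ 8/3 mod 11. 3⁻¹ ≡ 4 (mod 11), so λ ≡ 10.
  x = λ² - 10 - 2 = 100 - 12 ≡ 0; y = λ·(10 - 0) - 1 ≡ 0. → (0, 0)
7P: (0, 0) + (2, 9). λ = (9 - 0)/(2 - 0) ≡ 9/2 mod 11. 2⁻¹ ≡ 6 (mod 11) since 2·6 = 12 ≡ 1, so λ ≡ 10.
  x = λ² - 0 - 2 = 100 - 2 ≡ 10; y = λ·(0 - 10) - 0 ≡ 10. → (10, 10)
8P: (10, 10) + (2, 9). λ = (9 - 10)/(2 - 10) ≡ 10/3 mod 11. 3⁻¹ ≡ 4 (mod 11), so λ ≡ 7.
  x = λ² - 10 - 2 = 49 - 12 ≡ 4; y = λ·(10 - 4) - 10 ≡ 10. → (4, 10)
9P: (4, 10) + (2, 9). λ = (9 - 10)/(2 - 4) ≡ 10/9 mod 11. 9⁻¹ ≡ 5 (mod 11), so λ ≡ 6.
  x = λ² - 4 - 2 = 36 - 6 ≡ 8; y = λ·(4 - 8) - 10 ≡ 10. → (8, 10)
10P: (8, 10) + (2, 9). λ = (9 - 10)/(2 - 8) ≡ 10/5 mod 11. 5⁻¹ ≡ 9 (mod 11), so λ ≡ 2.
  x = λ² - 8 - 2 = 4 - 10 ≡ 5; y = λ·(8 - 5) - 10 ≡ 7. → (5, 7)
11P: (5, 7) + (2, 9). λ = (9 - 7)/(2 - 5) ≡ 2/8 mod 11. 8⁻¹ ≡ 7 (mod 11), so λ ≡ 3.
  x = λ² - 5 - 2 = 9 - 7 ≡ 2; y = λ·(5 - 2) - 7 ≡ 2. → (2, 2)
12P: (2, 2) + (2, 9): same x and y₁ ≡ -y₂, so the sum is the point at infinity.
12P = the point at infinity, so the order is 12.

12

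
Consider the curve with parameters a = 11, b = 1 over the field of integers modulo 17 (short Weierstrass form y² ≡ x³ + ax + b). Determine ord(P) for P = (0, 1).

2P: tangent at (0, 1): λ = (3·0² + 11)/(2·1) ≡ 11/2. 2⁻¹ ≡ 9 (mod 17) since 2·9 = 18 ≡ 1, so λ ≡ 11·9 ≡ 14.
  x = λ² - 0 - 0 = 196 - 0 ≡ 9; y = λ·(0 - 9) - 1 ≡ 9. → (9, 9)
3P: (9, 9) + (0, 1). λ = (1 - 9)/(0 - 9) ≡ 9/8 mod 17. 8⁻¹ ≡ 15 (mod 17), so λ ≡ 16.
  x = λ² - 9 - 0 = 256 - 9 ≡ 9; y = λ·(9 - 9) - 9 ≡ 8. → (9, 8)
4P: (9, 8) + (0, 1). λ = (1 - 8)/(0 - 9) ≡ 10/8 mod 17. 8⁻¹ ≡ 15 (mod 17), so λ ≡ 14.
  x = λ² - 9 - 0 = 196 - 9 ≡ 0; y = λ·(9 - 0) - 8 ≡ 16. → (0, 16)
5P: (0, 16) + (0, 1): same x and y₁ ≡ -y₂, so the sum is O.
5P = O, so the order is 5.

5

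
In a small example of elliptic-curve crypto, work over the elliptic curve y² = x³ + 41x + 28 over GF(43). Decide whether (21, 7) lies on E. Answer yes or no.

y² = 7² ≡ 6; x³ + 41x + 28 = 10150 ≡ 2 (mod 43). 6 ≠ 2.

no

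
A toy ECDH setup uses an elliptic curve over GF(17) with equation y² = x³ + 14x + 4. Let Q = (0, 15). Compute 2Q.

tangent at (0, 15): λ = (3·0² + 14)/(2·15) ≡ 14/13. 13⁻¹ ≡ 4 (mod 17) since 13·4 = 52 ≡ 1, so λ ≡ 14·4 ≡ 5.
  x = λ² - 0 - 0 = 25 - 0 ≡ 8; y = λ·(0 - 8) - 15 ≡ 13. → (8, 13)

(8, 13)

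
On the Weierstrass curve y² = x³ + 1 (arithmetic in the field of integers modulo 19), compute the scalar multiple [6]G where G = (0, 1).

O

Repeated addition: build up to 6G.
2G: tangent at (0, 1): λ = (3·0² + 0)/(2·1) ≡ 0/2. 2⁻¹ ≡ 10 (mod 19), so λ ≡ 0·10 ≡ 0.
  x = λ² - 0 - 0 = 0 - 0 ≡ 0; y = λ·(0 - 0) - 1 ≡ 18. → (0, 18)
3G: (0, 18) + (0, 1): same x and y₁ ≡ -y₂, so the sum is 𝒪.
4G: 𝒪 + (0, 1) = (0, 1) (identity).
5G: tangent at (0, 1): λ = (3·0² + 0)/(2·1) ≡ 0/2. 2⁻¹ ≡ 10 (mod 19), so λ ≡ 0·10 ≡ 0.
  x = λ² - 0 - 0 = 0 - 0 ≡ 0; y = λ·(0 - 0) - 1 ≡ 18. → (0, 18)
6G: (0, 18) + (0, 1): same x and y₁ ≡ -y₂, so the sum is 𝒪.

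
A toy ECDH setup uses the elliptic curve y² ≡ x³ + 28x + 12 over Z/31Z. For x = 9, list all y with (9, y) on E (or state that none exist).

1, 30

x³ + 28x + 12 = 993 ≡ 1 (mod 31).
Square roots of 1 mod 31: 1 and 30 (since 1² = 1 ≡ 1).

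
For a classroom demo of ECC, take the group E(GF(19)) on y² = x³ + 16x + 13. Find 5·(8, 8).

(1, 12)

Write P = (8, 8).
Double-and-add on 5 = (101)₂. Start with P = (8, 8) for the leading 1-bit.
double: tangent at (8, 8): λ = (3·8² + 16)/(2·8) ≡ 18/16. 16⁻¹ ≡ 6 (mod 19), so λ ≡ 18·6 ≡ 13.
  x = λ² - 8 - 8 = 169 - 16 ≡ 1; y = λ·(8 - 1) - 8 ≡ 7. → (1, 7)
double: tangent at (1, 7): λ = (3·1² + 16)/(2·7) ≡ 0/14. 14⁻¹ ≡ 15 (mod 19) since 14·15 = 210 ≡ 1, so λ ≡ 0·15 ≡ 0.
  x = λ² - 1 - 1 = 0 - 2 ≡ 17; y = λ·(1 - 17) - 7 ≡ 12. → (17, 12)
add P: (17, 12) + (8, 8). λ = (8 - 12)/(8 - 17) ≡ 15/10 mod 19. 10⁻¹ ≡ 2 (mod 19), so λ ≡ 11.
  x = λ² - 17 - 8 = 121 - 25 ≡ 1; y = λ·(17 - 1) - 12 ≡ 12. → (1, 12)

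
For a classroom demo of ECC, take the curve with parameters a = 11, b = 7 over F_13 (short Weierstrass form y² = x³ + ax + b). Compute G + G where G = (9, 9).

(11, 9)

tangent at (9, 9): λ = (3·9² + 11)/(2·9) ≡ 7/5. 5⁻¹ ≡ 8 (mod 13) since 5·8 = 40 ≡ 1, so λ ≡ 7·8 ≡ 4.
  x = λ² - 9 - 9 = 16 - 18 ≡ 11; y = λ·(9 - 11) - 9 ≡ 9. → (11, 9)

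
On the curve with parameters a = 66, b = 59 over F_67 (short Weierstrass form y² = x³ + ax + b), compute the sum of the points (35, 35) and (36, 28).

(45, 35)

(35, 35) + (36, 28). λ = (28 - 35)/(36 - 35) ≡ 60/1 mod 67. 1⁻¹ ≡ 1 (mod 67) since 1·1 = 1 ≡ 1, so λ ≡ 60.
  x = λ² - 35 - 36 = 3600 - 71 ≡ 45; y = λ·(35 - 45) - 35 ≡ 35. → (45, 35)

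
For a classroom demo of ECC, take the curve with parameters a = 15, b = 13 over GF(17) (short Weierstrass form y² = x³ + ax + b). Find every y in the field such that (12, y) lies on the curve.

x³ + 15x + 13 = 1921 ≡ 0 (mod 17).
Only y = 0 satisfies y² ≡ 0.

0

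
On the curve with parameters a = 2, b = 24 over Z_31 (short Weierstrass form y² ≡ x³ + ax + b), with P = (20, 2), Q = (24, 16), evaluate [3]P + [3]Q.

First 3P:
Repeated addition: build up to 3P.
2P: tangent at (20, 2): λ = (3·20² + 2)/(2·2) ≡ 24/4. 4⁻¹ ≡ 8 (mod 31), so λ ≡ 24·8 ≡ 6.
  x = λ² - 20 - 20 = 36 - 40 ≡ 27; y = λ·(20 - 27) - 2 ≡ 18. → (27, 18)
3P: (27, 18) + (20, 2). λ = (2 - 18)/(20 - 27) ≡ 15/24 mod 31. 24⁻¹ ≡ 22 (mod 31) since 24·22 = 528 ≡ 1, so λ ≡ 20.
  x = λ² - 27 - 20 = 400 - 47 ≡ 12; y = λ·(27 - 12) - 18 ≡ 3. → (12, 3)
3P = (12, 3).
Next 3Q:
Repeated addition: build up to 3Q.
2Q: tangent at (24, 16): λ = (3·24² + 2)/(2·16) ≡ 25/1. 1⁻¹ ≡ 1 (mod 31), so λ ≡ 25·1 ≡ 25.
  x = λ² - 24 - 24 = 625 - 48 ≡ 19; y = λ·(24 - 19) - 16 ≡ 16. → (19, 16)
3Q: (19, 16) + (24, 16). λ = (16 - 16)/(24 - 19) ≡ 0/5 mod 31. 5⁻¹ ≡ 25 (mod 31), so λ ≡ 0.
  x = λ² - 19 - 24 = 0 - 43 ≡ 19; y = λ·(19 - 19) - 16 ≡ 15. → (19, 15)
3Q = (19, 15).
Finally 3P + 3Q:
(12, 3) + (19, 15). λ = (15 - 3)/(19 - 12) ≡ 12/7 mod 31. 7⁻¹ ≡ 9 (mod 31), so λ ≡ 15.
  x = λ² - 12 - 19 = 225 - 31 ≡ 8; y = λ·(12 - 8) - 3 ≡ 26. → (8, 26)

(8, 26)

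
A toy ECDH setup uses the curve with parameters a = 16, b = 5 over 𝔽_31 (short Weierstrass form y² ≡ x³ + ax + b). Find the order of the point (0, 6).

5

2P: tangent at (0, 6): λ = (3·0² + 16)/(2·6) ≡ 16/12. 12⁻¹ ≡ 13 (mod 31) since 12·13 = 156 ≡ 1, so λ ≡ 16·13 ≡ 22.
  x = λ² - 0 - 0 = 484 - 0 ≡ 19; y = λ·(0 - 19) - 6 ≡ 10. → (19, 10)
3P: (19, 10) + (0, 6). λ = (6 - 10)/(0 - 19) ≡ 27/12 mod 31. 12⁻¹ ≡ 13 (mod 31), so λ ≡ 10.
  x = λ² - 19 - 0 = 100 - 19 ≡ 19; y = λ·(19 - 19) - 10 ≡ 21. → (19, 21)
4P: (19, 21) + (0, 6). λ = (6 - 21)/(0 - 19) ≡ 16/12 mod 31. 12⁻¹ ≡ 13 (mod 31) since 12·13 = 156 ≡ 1, so λ ≡ 22.
  x = λ² - 19 - 0 = 484 - 19 ≡ 0; y = λ·(19 - 0) - 21 ≡ 25. → (0, 25)
5P: (0, 25) + (0, 6): same x and y₁ ≡ -y₂, so the sum is O.
5P = O, so the order is 5.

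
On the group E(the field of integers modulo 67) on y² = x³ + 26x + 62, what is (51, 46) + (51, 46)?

tangent at (51, 46): λ = (3·51² + 26)/(2·46) ≡ 57/25. 25⁻¹ ≡ 59 (mod 67), so λ ≡ 57·59 ≡ 13.
  x = λ² - 51 - 51 = 169 - 102 ≡ 0; y = λ·(51 - 0) - 46 ≡ 14. → (0, 14)

(0, 14)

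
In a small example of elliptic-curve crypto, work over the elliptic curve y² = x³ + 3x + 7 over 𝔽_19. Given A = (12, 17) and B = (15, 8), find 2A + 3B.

(0, 11)

First 2A:
Repeated addition: build up to 2A.
2A: tangent at (12, 17): λ = (3·12² + 3)/(2·17) ≡ 17/15. 15⁻¹ ≡ 14 (mod 19), so λ ≡ 17·14 ≡ 10.
  x = λ² - 12 - 12 = 100 - 24 ≡ 0; y = λ·(12 - 0) - 17 ≡ 8. → (0, 8)
2A = (0, 8).
Next 3B:
Repeated addition: build up to 3B.
2B: tangent at (15, 8): λ = (3·15² + 3)/(2·8) ≡ 13/16. 16⁻¹ ≡ 6 (mod 19) since 16·6 = 96 ≡ 1, so λ ≡ 13·6 ≡ 2.
  x = λ² - 15 - 15 = 4 - 30 ≡ 12; y = λ·(15 - 12) - 8 ≡ 17. → (12, 17)
3B: (12, 17) + (15, 8). λ = (8 - 17)/(15 - 12) ≡ 10/3 mod 19. 3⁻¹ ≡ 13 (mod 19), so λ ≡ 16.
  x = λ² - 12 - 15 = 256 - 27 ≡ 1; y = λ·(12 - 1) - 17 ≡ 7. → (1, 7)
3B = (1, 7).
Finally 2A + 3B:
(0, 8) + (1, 7). λ = (7 - 8)/(1 - 0) ≡ 18/1 mod 19. 1⁻¹ ≡ 1 (mod 19) since 1·1 = 1 ≡ 1, so λ ≡ 18.
  x = λ² - 0 - 1 = 324 - 1 ≡ 0; y = λ·(0 - 0) - 8 ≡ 11. → (0, 11)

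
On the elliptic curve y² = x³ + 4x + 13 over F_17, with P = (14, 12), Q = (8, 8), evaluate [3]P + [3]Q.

First 3P:
Repeated addition: build up to 3P.
2P: tangent at (14, 12): λ = (3·14² + 4)/(2·12) ≡ 14/7. 7⁻¹ ≡ 5 (mod 17) since 7·5 = 35 ≡ 1, so λ ≡ 14·5 ≡ 2.
  x = λ² - 14 - 14 = 4 - 28 ≡ 10; y = λ·(14 - 10) - 12 ≡ 13. → (10, 13)
3P: (10, 13) + (14, 12). λ = (12 - 13)/(14 - 10) ≡ 16/4 mod 17. 4⁻¹ ≡ 13 (mod 17), so λ ≡ 4.
  x = λ² - 10 - 14 = 16 - 24 ≡ 9; y = λ·(10 - 9) - 13 ≡ 8. → (9, 8)
3P = (9, 8).
Next 3Q:
Repeated addition: build up to 3Q.
2Q: tangent at (8, 8): λ = (3·8² + 4)/(2·8) ≡ 9/16. 16⁻¹ ≡ 16 (mod 17), so λ ≡ 9·16 ≡ 8.
  x = λ² - 8 - 8 = 64 - 16 ≡ 14; y = λ·(8 - 14) - 8 ≡ 12. → (14, 12)
3Q: (14, 12) + (8, 8). λ = (8 - 12)/(8 - 14) ≡ 13/11 mod 17. 11⁻¹ ≡ 14 (mod 17), so λ ≡ 12.
  x = λ² - 14 - 8 = 144 - 22 ≡ 3; y = λ·(14 - 3) - 12 ≡ 1. → (3, 1)
3Q = (3, 1).
Finally 3P + 3Q:
(9, 8) + (3, 1). λ = (1 - 8)/(3 - 9) ≡ 10/11 mod 17. 11⁻¹ ≡ 14 (mod 17) since 11·14 = 154 ≡ 1, so λ ≡ 4.
  x = λ² - 9 - 3 = 16 - 12 ≡ 4; y = λ·(9 - 4) - 8 ≡ 12. → (4, 12)

(4, 12)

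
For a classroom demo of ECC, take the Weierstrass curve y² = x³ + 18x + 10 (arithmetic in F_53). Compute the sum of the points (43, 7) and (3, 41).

(6, 49)

(43, 7) + (3, 41). λ = (41 - 7)/(3 - 43) ≡ 34/13 mod 53. 13⁻¹ ≡ 49 (mod 53) since 13·49 = 637 ≡ 1, so λ ≡ 23.
  x = λ² - 43 - 3 = 529 - 46 ≡ 6; y = λ·(43 - 6) - 7 ≡ 49. → (6, 49)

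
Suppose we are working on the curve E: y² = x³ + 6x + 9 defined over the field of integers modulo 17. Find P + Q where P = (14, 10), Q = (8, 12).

(14, 10) + (8, 12). λ = (12 - 10)/(8 - 14) ≡ 2/11 mod 17. 11⁻¹ ≡ 14 (mod 17) since 11·14 = 154 ≡ 1, so λ ≡ 11.
  x = λ² - 14 - 8 = 121 - 22 ≡ 14; y = λ·(14 - 14) - 10 ≡ 7. → (14, 7)

(14, 7)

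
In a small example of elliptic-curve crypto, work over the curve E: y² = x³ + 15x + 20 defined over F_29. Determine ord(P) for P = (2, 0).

2

2P: (2, 0) + (2, 0): same x and y₁ ≡ -y₂, so the sum is ∞.
2P = ∞, so the order is 2.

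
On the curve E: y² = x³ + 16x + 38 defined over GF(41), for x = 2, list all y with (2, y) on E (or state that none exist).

x³ + 16x + 38 = 78 ≡ 37 (mod 41).
Square roots of 37 mod 41: 18 and 23 (since 18² = 324 ≡ 37).

18, 23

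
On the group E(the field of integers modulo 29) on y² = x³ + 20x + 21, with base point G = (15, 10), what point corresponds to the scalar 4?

Repeated addition: build up to 4G.
2G: tangent at (15, 10): λ = (3·15² + 20)/(2·10) ≡ 28/20. 20⁻¹ ≡ 16 (mod 29), so λ ≡ 28·16 ≡ 13.
  x = λ² - 15 - 15 = 169 - 30 ≡ 23; y = λ·(15 - 23) - 10 ≡ 2. → (23, 2)
3G: (23, 2) + (15, 10). λ = (10 - 2)/(15 - 23) ≡ 8/21 mod 29. 21⁻¹ ≡ 18 (mod 29), so λ ≡ 28.
  x = λ² - 23 - 15 = 784 - 38 ≡ 21; y = λ·(23 - 21) - 2 ≡ 25. → (21, 25)
4G: (21, 25) + (15, 10). λ = (10 - 25)/(15 - 21) ≡ 14/23 mod 29. 23⁻¹ ≡ 24 (mod 29), so λ ≡ 17.
  x = λ² - 21 - 15 = 289 - 36 ≡ 21; y = λ·(21 - 21) - 25 ≡ 4. → (21, 4)

(21, 4)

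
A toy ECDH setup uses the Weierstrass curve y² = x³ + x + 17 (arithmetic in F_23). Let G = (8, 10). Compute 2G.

tangent at (8, 10): λ = (3·8² + 1)/(2·10) ≡ 9/20. 20⁻¹ ≡ 15 (mod 23), so λ ≡ 9·15 ≡ 20.
  x = λ² - 8 - 8 = 400 - 16 ≡ 16; y = λ·(8 - 16) - 10 ≡ 14. → (16, 14)

(16, 14)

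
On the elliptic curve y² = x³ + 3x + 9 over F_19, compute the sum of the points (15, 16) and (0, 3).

(11, 9)

(15, 16) + (0, 3). λ = (3 - 16)/(0 - 15) ≡ 6/4 mod 19. 4⁻¹ ≡ 5 (mod 19), so λ ≡ 11.
  x = λ² - 15 - 0 = 121 - 15 ≡ 11; y = λ·(15 - 11) - 16 ≡ 9. → (11, 9)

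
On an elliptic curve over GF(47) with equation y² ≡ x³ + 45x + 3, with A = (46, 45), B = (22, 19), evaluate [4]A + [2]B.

(30, 24)

First 4A:
Repeated addition: build up to 4A.
2A: tangent at (46, 45): λ = (3·46² + 45)/(2·45) ≡ 1/43. 43⁻¹ ≡ 35 (mod 47), so λ ≡ 1·35 ≡ 35.
  x = λ² - 46 - 46 = 1225 - 92 ≡ 5; y = λ·(46 - 5) - 45 ≡ 27. → (5, 27)
3A: (5, 27) + (46, 45). λ = (45 - 27)/(46 - 5) ≡ 18/41 mod 47. 41⁻¹ ≡ 39 (mod 47), so λ ≡ 44.
  x = λ² - 5 - 46 = 1936 - 51 ≡ 5; y = λ·(5 - 5) - 27 ≡ 20. → (5, 20)
4A: (5, 20) + (46, 45). λ = (45 - 20)/(46 - 5) ≡ 25/41 mod 47. 41⁻¹ ≡ 39 (mod 47), so λ ≡ 35.
  x = λ² - 5 - 46 = 1225 - 51 ≡ 46; y = λ·(5 - 46) - 20 ≡ 2. → (46, 2)
4A = (46, 2).
Next 2B:
Repeated addition: build up to 2B.
2B: tangent at (22, 19): λ = (3·22² + 45)/(2·19) ≡ 40/38. 38⁻¹ ≡ 26 (mod 47), so λ ≡ 40·26 ≡ 6.
  x = λ² - 22 - 22 = 36 - 44 ≡ 39; y = λ·(22 - 39) - 19 ≡ 20. → (39, 20)
2B = (39, 20).
Finally 4A + 2B:
(46, 2) + (39, 20). λ = (20 - 2)/(39 - 46) ≡ 18/40 mod 47. 40⁻¹ ≡ 20 (mod 47) since 40·20 = 800 ≡ 1, so λ ≡ 31.
  x = λ² - 46 - 39 = 961 - 85 ≡ 30; y = λ·(46 - 30) - 2 ≡ 24. → (30, 24)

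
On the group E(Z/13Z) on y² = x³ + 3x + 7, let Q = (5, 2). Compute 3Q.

Repeated addition: build up to 3Q.
2Q: tangent at (5, 2): λ = (3·5² + 3)/(2·2) ≡ 0/4. 4⁻¹ ≡ 10 (mod 13) since 4·10 = 40 ≡ 1, so λ ≡ 0·10 ≡ 0.
  x = λ² - 5 - 5 = 0 - 10 ≡ 3; y = λ·(5 - 3) - 2 ≡ 11. → (3, 11)
3Q: (3, 11) + (5, 2). λ = (2 - 11)/(5 - 3) ≡ 4/2 mod 13. 2⁻¹ ≡ 7 (mod 13) since 2·7 = 14 ≡ 1, so λ ≡ 2.
  x = λ² - 3 - 5 = 4 - 8 ≡ 9; y = λ·(3 - 9) - 11 ≡ 3. → (9, 3)

(9, 3)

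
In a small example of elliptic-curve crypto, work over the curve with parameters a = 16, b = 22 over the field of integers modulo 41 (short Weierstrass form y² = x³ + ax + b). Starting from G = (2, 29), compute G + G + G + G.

(21, 36)

Double-and-add on 4 = (100)₂. Start with G = (2, 29) for the leading 1-bit.
double: tangent at (2, 29): λ = (3·2² + 16)/(2·29) ≡ 28/17. 17⁻¹ ≡ 29 (mod 41) since 17·29 = 493 ≡ 1, so λ ≡ 28·29 ≡ 33.
  x = λ² - 2 - 2 = 1089 - 4 ≡ 19; y = λ·(2 - 19) - 29 ≡ 25. → (19, 25)
double: tangent at (19, 25): λ = (3·19² + 16)/(2·25) ≡ 33/9. 9⁻¹ ≡ 32 (mod 41), so λ ≡ 33·32 ≡ 31.
  x = λ² - 19 - 19 = 961 - 38 ≡ 21; y = λ·(19 - 21) - 25 ≡ 36. → (21, 36)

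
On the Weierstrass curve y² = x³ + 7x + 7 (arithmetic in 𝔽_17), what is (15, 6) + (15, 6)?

(13, 0)

tangent at (15, 6): λ = (3·15² + 7)/(2·6) ≡ 2/12. 12⁻¹ ≡ 10 (mod 17), so λ ≡ 2·10 ≡ 3.
  x = λ² - 15 - 15 = 9 - 30 ≡ 13; y = λ·(15 - 13) - 6 ≡ 0. → (13, 0)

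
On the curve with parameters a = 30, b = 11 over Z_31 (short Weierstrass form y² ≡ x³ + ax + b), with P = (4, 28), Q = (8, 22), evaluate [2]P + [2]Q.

(24, 4)

First 2P:
Repeated addition: build up to 2P.
2P: tangent at (4, 28): λ = (3·4² + 30)/(2·28) ≡ 16/25. 25⁻¹ ≡ 5 (mod 31), so λ ≡ 16·5 ≡ 18.
  x = λ² - 4 - 4 = 324 - 8 ≡ 6; y = λ·(4 - 6) - 28 ≡ 29. → (6, 29)
2P = (6, 29).
Next 2Q:
Repeated addition: build up to 2Q.
2Q: tangent at (8, 22): λ = (3·8² + 30)/(2·22) ≡ 5/13. 13⁻¹ ≡ 12 (mod 31) since 13·12 = 156 ≡ 1, so λ ≡ 5·12 ≡ 29.
  x = λ² - 8 - 8 = 841 - 16 ≡ 19; y = λ·(8 - 19) - 22 ≡ 0. → (19, 0)
2Q = (19, 0).
Finally 2P + 2Q:
(6, 29) + (19, 0). λ = (0 - 29)/(19 - 6) ≡ 2/13 mod 31. 13⁻¹ ≡ 12 (mod 31) since 13·12 = 156 ≡ 1, so λ ≡ 24.
  x = λ² - 6 - 19 = 576 - 25 ≡ 24; y = λ·(6 - 24) - 29 ≡ 4. → (24, 4)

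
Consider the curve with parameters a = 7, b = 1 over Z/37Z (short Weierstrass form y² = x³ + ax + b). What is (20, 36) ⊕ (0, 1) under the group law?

(20, 36) + (0, 1). λ = (1 - 36)/(0 - 20) ≡ 2/17 mod 37. 17⁻¹ ≡ 24 (mod 37) since 17·24 = 408 ≡ 1, so λ ≡ 11.
  x = λ² - 20 - 0 = 121 - 20 ≡ 27; y = λ·(20 - 27) - 36 ≡ 35. → (27, 35)

(27, 35)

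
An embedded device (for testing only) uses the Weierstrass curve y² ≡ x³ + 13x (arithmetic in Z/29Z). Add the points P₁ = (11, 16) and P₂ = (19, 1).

(11, 16) + (19, 1). λ = (1 - 16)/(19 - 11) ≡ 14/8 mod 29. 8⁻¹ ≡ 11 (mod 29), so λ ≡ 9.
  x = λ² - 11 - 19 = 81 - 30 ≡ 22; y = λ·(11 - 22) - 16 ≡ 1. → (22, 1)

(22, 1)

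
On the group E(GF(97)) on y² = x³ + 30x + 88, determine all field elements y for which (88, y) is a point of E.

none

x³ + 30x + 88 = 684200 ≡ 59 (mod 97).
59 is a non-residue mod 97; no y exists.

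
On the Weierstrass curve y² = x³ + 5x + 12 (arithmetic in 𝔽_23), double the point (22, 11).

(20, 19)

tangent at (22, 11): λ = (3·22² + 5)/(2·11) ≡ 8/22. 22⁻¹ ≡ 22 (mod 23) since 22·22 = 484 ≡ 1, so λ ≡ 8·22 ≡ 15.
  x = λ² - 22 - 22 = 225 - 44 ≡ 20; y = λ·(22 - 20) - 11 ≡ 19. → (20, 19)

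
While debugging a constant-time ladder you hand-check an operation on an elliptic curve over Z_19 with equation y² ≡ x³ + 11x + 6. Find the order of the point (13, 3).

9

2P: tangent at (13, 3): λ = (3·13² + 11)/(2·3) ≡ 5/6. 6⁻¹ ≡ 16 (mod 19) since 6·16 = 96 ≡ 1, so λ ≡ 5·16 ≡ 4.
  x = λ² - 13 - 13 = 16 - 26 ≡ 9; y = λ·(13 - 9) - 3 ≡ 13. → (9, 13)
3P: (9, 13) + (13, 3). λ = (3 - 13)/(13 - 9) ≡ 9/4 mod 19. 4⁻¹ ≡ 5 (mod 19), so λ ≡ 7.
  x = λ² - 9 - 13 = 49 - 22 ≡ 8; y = λ·(9 - 8) - 13 ≡ 13. → (8, 13)
4P: (8, 13) + (13, 3). λ = (3 - 13)/(13 - 8) ≡ 9/5 mod 19. 5⁻¹ ≡ 4 (mod 19) since 5·4 = 20 ≡ 1, so λ ≡ 17.
  x = λ² - 8 - 13 = 289 - 21 ≡ 2; y = λ·(8 - 2) - 13 ≡ 13. → (2, 13)
5P: (2, 13) + (13, 3). λ = (3 - 13)/(13 - 2) ≡ 9/11 mod 19. 11⁻¹ ≡ 7 (mod 19), so λ ≡ 6.
  x = λ² - 2 - 13 = 36 - 15 ≡ 2; y = λ·(2 - 2) - 13 ≡ 6. → (2, 6)
6P: (2, 6) + (13, 3). λ = (3 - 6)/(13 - 2) ≡ 16/11 mod 19. 11⁻¹ ≡ 7 (mod 19), so λ ≡ 17.
  x = λ² - 2 - 13 = 289 - 15 ≡ 8; y = λ·(2 - 8) - 6 ≡ 6. → (8, 6)
7P: (8, 6) + (13, 3). λ = (3 - 6)/(13 - 8) ≡ 16/5 mod 19. 5⁻¹ ≡ 4 (mod 19), so λ ≡ 7.
  x = λ² - 8 - 13 = 49 - 21 ≡ 9; y = λ·(8 - 9) - 6 ≡ 6. → (9, 6)
8P: (9, 6) + (13, 3). λ = (3 - 6)/(13 - 9) ≡ 16/4 mod 19. 4⁻¹ ≡ 5 (mod 19) since 4·5 = 20 ≡ 1, so λ ≡ 4.
  x = λ² - 9 - 13 = 16 - 22 ≡ 13; y = λ·(9 - 13) - 6 ≡ 16. → (13, 16)
9P: (13, 16) + (13, 3): same x and y₁ ≡ -y₂, so the sum is 𝒪.
9P = 𝒪, so the order is 9.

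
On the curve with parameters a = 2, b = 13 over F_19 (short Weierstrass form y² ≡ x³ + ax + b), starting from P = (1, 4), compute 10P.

(7, 3)

Repeated addition: build up to 10P.
2P: tangent at (1, 4): λ = (3·1² + 2)/(2·4) ≡ 5/8. 8⁻¹ ≡ 12 (mod 19) since 8·12 = 96 ≡ 1, so λ ≡ 5·12 ≡ 3.
  x = λ² - 1 - 1 = 9 - 2 ≡ 7; y = λ·(1 - 7) - 4 ≡ 16. → (7, 16)
3P: (7, 16) + (1, 4). λ = (4 - 16)/(1 - 7) ≡ 7/13 mod 19. 13⁻¹ ≡ 3 (mod 19), so λ ≡ 2.
  x = λ² - 7 - 1 = 4 - 8 ≡ 15; y = λ·(7 - 15) - 16 ≡ 6. → (15, 6)
4P: (15, 6) + (1, 4). λ = (4 - 6)/(1 - 15) ≡ 17/5 mod 19. 5⁻¹ ≡ 4 (mod 19) since 5·4 = 20 ≡ 1, so λ ≡ 11.
  x = λ² - 15 - 1 = 121 - 16 ≡ 10; y = λ·(15 - 10) - 6 ≡ 11. → (10, 11)
5P: (10, 11) + (1, 4). λ = (4 - 11)/(1 - 10) ≡ 12/10 mod 19. 10⁻¹ ≡ 2 (mod 19) since 10·2 = 20 ≡ 1, so λ ≡ 5.
  x = λ² - 10 - 1 = 25 - 11 ≡ 14; y = λ·(10 - 14) - 11 ≡ 7. → (14, 7)
6P: (14, 7) + (1, 4). λ = (4 - 7)/(1 - 14) ≡ 16/6 mod 19. 6⁻¹ ≡ 16 (mod 19) since 6·16 = 96 ≡ 1, so λ ≡ 9.
  x = λ² - 14 - 1 = 81 - 15 ≡ 9; y = λ·(14 - 9) - 7 ≡ 0. → (9, 0)
7P: (9, 0) + (1, 4). λ = (4 - 0)/(1 - 9) ≡ 4/11 mod 19. 11⁻¹ ≡ 7 (mod 19), so λ ≡ 9.
  x = λ² - 9 - 1 = 81 - 10 ≡ 14; y = λ·(9 - 14) - 0 ≡ 12. → (14, 12)
8P: (14, 12) + (1, 4). λ = (4 - 12)/(1 - 14) ≡ 11/6 mod 19. 6⁻¹ ≡ 16 (mod 19) since 6·16 = 96 ≡ 1, so λ ≡ 5.
  x = λ² - 14 - 1 = 25 - 15 ≡ 10; y = λ·(14 - 10) - 12 ≡ 8. → (10, 8)
9P: (10, 8) + (1, 4). λ = (4 - 8)/(1 - 10) ≡ 15/10 mod 19. 10⁻¹ ≡ 2 (mod 19), so λ ≡ 11.
  x = λ² - 10 - 1 = 121 - 11 ≡ 15; y = λ·(10 - 15) - 8 ≡ 13. → (15, 13)
10P: (15, 13) + (1, 4). λ = (4 - 13)/(1 - 15) ≡ 10/5 mod 19. 5⁻¹ ≡ 4 (mod 19) since 5·4 = 20 ≡ 1, so λ ≡ 2.
  x = λ² - 15 - 1 = 4 - 16 ≡ 7; y = λ·(15 - 7) - 13 ≡ 3. → (7, 3)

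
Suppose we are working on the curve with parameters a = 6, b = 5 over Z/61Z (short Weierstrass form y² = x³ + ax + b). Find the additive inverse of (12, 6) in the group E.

(12, 55)

-(12, 6) = (12, -6 mod 61) = (12, 55).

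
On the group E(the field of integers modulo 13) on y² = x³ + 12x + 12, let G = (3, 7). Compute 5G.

(6, 12)

Double-and-add on 5 = (101)₂. Start with G = (3, 7) for the leading 1-bit.
double: tangent at (3, 7): λ = (3·3² + 12)/(2·7) ≡ 0/1. 1⁻¹ ≡ 1 (mod 13) since 1·1 = 1 ≡ 1, so λ ≡ 0·1 ≡ 0.
  x = λ² - 3 - 3 = 0 - 6 ≡ 7; y = λ·(3 - 7) - 7 ≡ 6. → (7, 6)
double: tangent at (7, 6): λ = (3·7² + 12)/(2·6) ≡ 3/12. 12⁻¹ ≡ 12 (mod 13) since 12·12 = 144 ≡ 1, so λ ≡ 3·12 ≡ 10.
  x = λ² - 7 - 7 = 100 - 14 ≡ 8; y = λ·(7 - 8) - 6 ≡ 10. → (8, 10)
add G: (8, 10) + (3, 7). λ = (7 - 10)/(3 - 8) ≡ 10/8 mod 13. 8⁻¹ ≡ 5 (mod 13) since 8·5 = 40 ≡ 1, so λ ≡ 11.
  x = λ² - 8 - 3 = 121 - 11 ≡ 6; y = λ·(8 - 6) - 10 ≡ 12. → (6, 12)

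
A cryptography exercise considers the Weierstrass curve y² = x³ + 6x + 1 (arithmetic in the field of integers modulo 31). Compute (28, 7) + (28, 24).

O

The two points share x = 28 and their y-coordinates satisfy 7 + 24 ≡ 0 (mod 31), so they are inverses. Their sum is the point at infinity.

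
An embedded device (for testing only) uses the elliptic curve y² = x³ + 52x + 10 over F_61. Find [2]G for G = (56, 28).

tangent at (56, 28): λ = (3·56² + 52)/(2·28) ≡ 5/56. 56⁻¹ ≡ 12 (mod 61), so λ ≡ 5·12 ≡ 60.
  x = λ² - 56 - 56 = 3600 - 112 ≡ 11; y = λ·(56 - 11) - 28 ≡ 49. → (11, 49)

(11, 49)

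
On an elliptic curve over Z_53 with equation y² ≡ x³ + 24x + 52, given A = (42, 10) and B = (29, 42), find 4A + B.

(29, 11)

First 4A:
Double-and-add on 4 = (100)₂. Start with A = (42, 10) for the leading 1-bit.
double: tangent at (42, 10): λ = (3·42² + 24)/(2·10) ≡ 16/20. 20⁻¹ ≡ 8 (mod 53) since 20·8 = 160 ≡ 1, so λ ≡ 16·8 ≡ 22.
  x = λ² - 42 - 42 = 484 - 84 ≡ 29; y = λ·(42 - 29) - 10 ≡ 11. → (29, 11)
double: tangent at (29, 11): λ = (3·29² + 24)/(2·11) ≡ 3/22. 22⁻¹ ≡ 41 (mod 53) since 22·41 = 902 ≡ 1, so λ ≡ 3·41 ≡ 17.
  x = λ² - 29 - 29 = 289 - 58 ≡ 19; y = λ·(29 - 19) - 11 ≡ 0. → (19, 0)
4A = (19, 0).
Finally 4A + B:
(19, 0) + (29, 42). λ = (42 - 0)/(29 - 19) ≡ 42/10 mod 53. 10⁻¹ ≡ 16 (mod 53) since 10·16 = 160 ≡ 1, so λ ≡ 36.
  x = λ² - 19 - 29 = 1296 - 48 ≡ 29; y = λ·(19 - 29) - 0 ≡ 11. → (29, 11)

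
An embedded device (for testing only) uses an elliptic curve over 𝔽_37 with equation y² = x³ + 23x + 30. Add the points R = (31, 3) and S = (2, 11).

(5, 23)

(31, 3) + (2, 11). λ = (11 - 3)/(2 - 31) ≡ 8/8 mod 37. 8⁻¹ ≡ 14 (mod 37), so λ ≡ 1.
  x = λ² - 31 - 2 = 1 - 33 ≡ 5; y = λ·(31 - 5) - 3 ≡ 23. → (5, 23)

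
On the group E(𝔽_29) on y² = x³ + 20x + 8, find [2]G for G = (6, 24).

(8, 19)

tangent at (6, 24): λ = (3·6² + 20)/(2·24) ≡ 12/19. 19⁻¹ ≡ 26 (mod 29), so λ ≡ 12·26 ≡ 22.
  x = λ² - 6 - 6 = 484 - 12 ≡ 8; y = λ·(6 - 8) - 24 ≡ 19. → (8, 19)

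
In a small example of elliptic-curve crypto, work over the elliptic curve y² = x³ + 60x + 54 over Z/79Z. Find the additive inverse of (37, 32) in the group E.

(37, 47)

-(37, 32) = (37, -32 mod 79) = (37, 47).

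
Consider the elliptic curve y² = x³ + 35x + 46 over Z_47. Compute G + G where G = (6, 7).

(12, 19)

tangent at (6, 7): λ = (3·6² + 35)/(2·7) ≡ 2/14. 14⁻¹ ≡ 37 (mod 47) since 14·37 = 518 ≡ 1, so λ ≡ 2·37 ≡ 27.
  x = λ² - 6 - 6 = 729 - 12 ≡ 12; y = λ·(6 - 12) - 7 ≡ 19. → (12, 19)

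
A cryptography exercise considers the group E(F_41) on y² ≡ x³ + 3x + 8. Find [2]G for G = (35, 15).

tangent at (35, 15): λ = (3·35² + 3)/(2·15) ≡ 29/30. 30⁻¹ ≡ 26 (mod 41), so λ ≡ 29·26 ≡ 16.
  x = λ² - 35 - 35 = 256 - 70 ≡ 22; y = λ·(35 - 22) - 15 ≡ 29. → (22, 29)

(22, 29)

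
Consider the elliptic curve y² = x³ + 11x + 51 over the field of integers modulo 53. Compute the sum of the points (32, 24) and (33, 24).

(32, 24) + (33, 24). λ = (24 - 24)/(33 - 32) ≡ 0/1 mod 53. 1⁻¹ ≡ 1 (mod 53), so λ ≡ 0.
  x = λ² - 32 - 33 = 0 - 65 ≡ 41; y = λ·(32 - 41) - 24 ≡ 29. → (41, 29)

(41, 29)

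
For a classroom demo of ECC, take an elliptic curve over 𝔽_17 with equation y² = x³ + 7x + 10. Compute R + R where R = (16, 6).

tangent at (16, 6): λ = (3·16² + 7)/(2·6) ≡ 10/12. 12⁻¹ ≡ 10 (mod 17), so λ ≡ 10·10 ≡ 15.
  x = λ² - 16 - 16 = 225 - 32 ≡ 6; y = λ·(16 - 6) - 6 ≡ 8. → (6, 8)

(6, 8)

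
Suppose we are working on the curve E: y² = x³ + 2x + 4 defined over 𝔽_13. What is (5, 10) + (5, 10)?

(7, 7)

tangent at (5, 10): λ = (3·5² + 2)/(2·10) ≡ 12/7. 7⁻¹ ≡ 2 (mod 13) since 7·2 = 14 ≡ 1, so λ ≡ 12·2 ≡ 11.
  x = λ² - 5 - 5 = 121 - 10 ≡ 7; y = λ·(5 - 7) - 10 ≡ 7. → (7, 7)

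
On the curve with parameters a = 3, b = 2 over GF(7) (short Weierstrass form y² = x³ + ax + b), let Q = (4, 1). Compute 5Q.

(2, 4)

Repeated addition: build up to 5Q.
2Q: tangent at (4, 1): λ = (3·4² + 3)/(2·1) ≡ 2/2. 2⁻¹ ≡ 4 (mod 7), so λ ≡ 2·4 ≡ 1.
  x = λ² - 4 - 4 = 1 - 8 ≡ 0; y = λ·(4 - 0) - 1 ≡ 3. → (0, 3)
3Q: (0, 3) + (4, 1). λ = (1 - 3)/(4 - 0) ≡ 5/4 mod 7. 4⁻¹ ≡ 2 (mod 7), so λ ≡ 3.
  x = λ² - 0 - 4 = 9 - 4 ≡ 5; y = λ·(0 - 5) - 3 ≡ 3. → (5, 3)
4Q: (5, 3) + (4, 1). λ = (1 - 3)/(4 - 5) ≡ 5/6 mod 7. 6⁻¹ ≡ 6 (mod 7) since 6·6 = 36 ≡ 1, so λ ≡ 2.
  x = λ² - 5 - 4 = 4 - 9 ≡ 2; y = λ·(5 - 2) - 3 ≡ 3. → (2, 3)
5Q: (2, 3) + (4, 1). λ = (1 - 3)/(4 - 2) ≡ 5/2 mod 7. 2⁻¹ ≡ 4 (mod 7) since 2·4 = 8 ≡ 1, so λ ≡ 6.
  x = λ² - 2 - 4 = 36 - 6 ≡ 2; y = λ·(2 - 2) - 3 ≡ 4. → (2, 4)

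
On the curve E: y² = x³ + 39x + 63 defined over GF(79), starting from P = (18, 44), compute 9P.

(15, 28)

Double-and-add on 9 = (1001)₂. Start with P = (18, 44) for the leading 1-bit.
double: tangent at (18, 44): λ = (3·18² + 39)/(2·44) ≡ 63/9. 9⁻¹ ≡ 44 (mod 79), so λ ≡ 63·44 ≡ 7.
  x = λ² - 18 - 18 = 49 - 36 ≡ 13; y = λ·(18 - 13) - 44 ≡ 70. → (13, 70)
double: tangent at (13, 70): λ = (3·13² + 39)/(2·70) ≡ 72/61. 61⁻¹ ≡ 57 (mod 79) since 61·57 = 3477 ≡ 1, so λ ≡ 72·57 ≡ 75.
  x = λ² - 13 - 13 = 5625 - 26 ≡ 69; y = λ·(13 - 69) - 70 ≡ 75. → (69, 75)
double: tangent at (69, 75): λ = (3·69² + 39)/(2·75) ≡ 23/71. 71⁻¹ ≡ 69 (mod 79), so λ ≡ 23·69 ≡ 7.
  x = λ² - 69 - 69 = 49 - 138 ≡ 69; y = λ·(69 - 69) - 75 ≡ 4. → (69, 4)
add P: (69, 4) + (18, 44). λ = (44 - 4)/(18 - 69) ≡ 40/28 mod 79. 28⁻¹ ≡ 48 (mod 79), so λ ≡ 24.
  x = λ² - 69 - 18 = 576 - 87 ≡ 15; y = λ·(69 - 15) - 4 ≡ 28. → (15, 28)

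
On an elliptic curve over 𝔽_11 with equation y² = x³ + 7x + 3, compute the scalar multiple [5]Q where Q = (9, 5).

Double-and-add on 5 = (101)₂. Start with Q = (9, 5) for the leading 1-bit.
double: tangent at (9, 5): λ = (3·9² + 7)/(2·5) ≡ 8/10. 10⁻¹ ≡ 10 (mod 11), so λ ≡ 8·10 ≡ 3.
  x = λ² - 9 - 9 = 9 - 18 ≡ 2; y = λ·(9 - 2) - 5 ≡ 5. → (2, 5)
double: tangent at (2, 5): λ = (3·2² + 7)/(2·5) ≡ 8/10. 10⁻¹ ≡ 10 (mod 11) since 10·10 = 100 ≡ 1, so λ ≡ 8·10 ≡ 3.
  x = λ² - 2 - 2 = 9 - 4 ≡ 5; y = λ·(2 - 5) - 5 ≡ 8. → (5, 8)
add Q: (5, 8) + (9, 5). λ = (5 - 8)/(9 - 5) ≡ 8/4 mod 11. 4⁻¹ ≡ 3 (mod 11), so λ ≡ 2.
  x = λ² - 5 - 9 = 4 - 14 ≡ 1; y = λ·(5 - 1) - 8 ≡ 0. → (1, 0)

(1, 0)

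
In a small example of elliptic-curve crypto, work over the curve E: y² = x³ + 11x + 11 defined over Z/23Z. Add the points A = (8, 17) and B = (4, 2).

(8, 17) + (4, 2). λ = (2 - 17)/(4 - 8) ≡ 8/19 mod 23. 19⁻¹ ≡ 17 (mod 23), so λ ≡ 21.
  x = λ² - 8 - 4 = 441 - 12 ≡ 15; y = λ·(8 - 15) - 17 ≡ 20. → (15, 20)

(15, 20)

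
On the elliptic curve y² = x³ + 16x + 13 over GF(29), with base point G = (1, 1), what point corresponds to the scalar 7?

Double-and-add on 7 = (111)₂. Start with G = (1, 1) for the leading 1-bit.
double: tangent at (1, 1): λ = (3·1² + 16)/(2·1) ≡ 19/2. 2⁻¹ ≡ 15 (mod 29), so λ ≡ 19·15 ≡ 24.
  x = λ² - 1 - 1 = 576 - 2 ≡ 23; y = λ·(1 - 23) - 1 ≡ 22. → (23, 22)
add G: (23, 22) + (1, 1). λ = (1 - 22)/(1 - 23) ≡ 8/7 mod 29. 7⁻¹ ≡ 25 (mod 29), so λ ≡ 26.
  x = λ² - 23 - 1 = 676 - 24 ≡ 14; y = λ·(23 - 14) - 22 ≡ 9. → (14, 9)
double: tangent at (14, 9): λ = (3·14² + 16)/(2·9) ≡ 24/18. 18⁻¹ ≡ 21 (mod 29), so λ ≡ 24·21 ≡ 11.
  x = λ² - 14 - 14 = 121 - 28 ≡ 6; y = λ·(14 - 6) - 9 ≡ 21. → (6, 21)
add G: (6, 21) + (1, 1). λ = (1 - 21)/(1 - 6) ≡ 9/24 mod 29. 24⁻¹ ≡ 23 (mod 29), so λ ≡ 4.
  x = λ² - 6 - 1 = 16 - 7 ≡ 9; y = λ·(6 - 9) - 21 ≡ 25. → (9, 25)

(9, 25)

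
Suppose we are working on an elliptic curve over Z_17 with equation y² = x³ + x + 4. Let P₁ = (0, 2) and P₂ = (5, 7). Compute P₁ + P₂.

(13, 2)

(0, 2) + (5, 7). λ = (7 - 2)/(5 - 0) ≡ 5/5 mod 17. 5⁻¹ ≡ 7 (mod 17) since 5·7 = 35 ≡ 1, so λ ≡ 1.
  x = λ² - 0 - 5 = 1 - 5 ≡ 13; y = λ·(0 - 13) - 2 ≡ 2. → (13, 2)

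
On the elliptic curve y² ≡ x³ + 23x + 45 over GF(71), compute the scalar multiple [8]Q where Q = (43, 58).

Double-and-add on 8 = (1000)₂. Start with Q = (43, 58) for the leading 1-bit.
double: tangent at (43, 58): λ = (3·43² + 23)/(2·58) ≡ 32/45. 45⁻¹ ≡ 30 (mod 71) since 45·30 = 1350 ≡ 1, so λ ≡ 32·30 ≡ 37.
  x = λ² - 43 - 43 = 1369 - 86 ≡ 5; y = λ·(43 - 5) - 58 ≡ 70. → (5, 70)
double: tangent at (5, 70): λ = (3·5² + 23)/(2·70) ≡ 27/69. 69⁻¹ ≡ 35 (mod 71), so λ ≡ 27·35 ≡ 22.
  x = λ² - 5 - 5 = 484 - 10 ≡ 48; y = λ·(5 - 48) - 70 ≡ 49. → (48, 49)
double: tangent at (48, 49): λ = (3·48² + 23)/(2·49) ≡ 48/27. 27⁻¹ ≡ 50 (mod 71) since 27·50 = 1350 ≡ 1, so λ ≡ 48·50 ≡ 57.
  x = λ² - 48 - 48 = 3249 - 96 ≡ 29; y = λ·(48 - 29) - 49 ≡ 40. → (29, 40)

(29, 40)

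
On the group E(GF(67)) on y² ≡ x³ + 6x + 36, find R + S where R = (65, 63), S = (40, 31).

(39, 48)

(65, 63) + (40, 31). λ = (31 - 63)/(40 - 65) ≡ 35/42 mod 67. 42⁻¹ ≡ 8 (mod 67) since 42·8 = 336 ≡ 1, so λ ≡ 12.
  x = λ² - 65 - 40 = 144 - 105 ≡ 39; y = λ·(65 - 39) - 63 ≡ 48. → (39, 48)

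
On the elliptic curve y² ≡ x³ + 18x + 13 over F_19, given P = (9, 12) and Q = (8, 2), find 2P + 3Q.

First 2P:
Repeated addition: build up to 2P.
2P: tangent at (9, 12): λ = (3·9² + 18)/(2·12) ≡ 14/5. 5⁻¹ ≡ 4 (mod 19) since 5·4 = 20 ≡ 1, so λ ≡ 14·4 ≡ 18.
  x = λ² - 9 - 9 = 324 - 18 ≡ 2; y = λ·(9 - 2) - 12 ≡ 0. → (2, 0)
2P = (2, 0).
Next 3Q:
Repeated addition: build up to 3Q.
2Q: tangent at (8, 2): λ = (3·8² + 18)/(2·2) ≡ 1/4. 4⁻¹ ≡ 5 (mod 19), so λ ≡ 1·5 ≡ 5.
  x = λ² - 8 - 8 = 25 - 16 ≡ 9; y = λ·(8 - 9) - 2 ≡ 12. → (9, 12)
3Q: (9, 12) + (8, 2). λ = (2 - 12)/(8 - 9) ≡ 9/18 mod 19. 18⁻¹ ≡ 18 (mod 19), so λ ≡ 10.
  x = λ² - 9 - 8 = 100 - 17 ≡ 7; y = λ·(9 - 7) - 12 ≡ 8. → (7, 8)
3Q = (7, 8).
Finally 2P + 3Q:
(2, 0) + (7, 8). λ = (8 - 0)/(7 - 2) ≡ 8/5 mod 19. 5⁻¹ ≡ 4 (mod 19) since 5·4 = 20 ≡ 1, so λ ≡ 13.
  x = λ² - 2 - 7 = 169 - 9 ≡ 8; y = λ·(2 - 8) - 0 ≡ 17. → (8, 17)

(8, 17)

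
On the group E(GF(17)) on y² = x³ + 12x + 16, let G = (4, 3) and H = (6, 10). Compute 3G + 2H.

First 3G:
Repeated addition: build up to 3G.
2G: tangent at (4, 3): λ = (3·4² + 12)/(2·3) ≡ 9/6. 6⁻¹ ≡ 3 (mod 17), so λ ≡ 9·3 ≡ 10.
  x = λ² - 4 - 4 = 100 - 8 ≡ 7; y = λ·(4 - 7) - 3 ≡ 1. → (7, 1)
3G: (7, 1) + (4, 3). λ = (3 - 1)/(4 - 7) ≡ 2/14 mod 17. 14⁻¹ ≡ 11 (mod 17) since 14·11 = 154 ≡ 1, so λ ≡ 5.
  x = λ² - 7 - 4 = 25 - 11 ≡ 14; y = λ·(7 - 14) - 1 ≡ 15. → (14, 15)
3G = (14, 15).
Next 2H:
Repeated addition: build up to 2H.
2H: tangent at (6, 10): λ = (3·6² + 12)/(2·10) ≡ 1/3. 3⁻¹ ≡ 6 (mod 17) since 3·6 = 18 ≡ 1, so λ ≡ 1·6 ≡ 6.
  x = λ² - 6 - 6 = 36 - 12 ≡ 7; y = λ·(6 - 7) - 10 ≡ 1. → (7, 1)
2H = (7, 1).
Finally 3G + 2H:
(14, 15) + (7, 1). λ = (1 - 15)/(7 - 14) ≡ 3/10 mod 17. 10⁻¹ ≡ 12 (mod 17), so λ ≡ 2.
  x = λ² - 14 - 7 = 4 - 21 ≡ 0; y = λ·(14 - 0) - 15 ≡ 13. → (0, 13)

(0, 13)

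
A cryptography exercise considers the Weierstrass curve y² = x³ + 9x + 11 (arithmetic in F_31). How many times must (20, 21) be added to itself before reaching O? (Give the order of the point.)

9

2P: tangent at (20, 21): λ = (3·20² + 9)/(2·21) ≡ 0/11. 11⁻¹ ≡ 17 (mod 31), so λ ≡ 0·17 ≡ 0.
  x = λ² - 20 - 20 = 0 - 40 ≡ 22; y = λ·(20 - 22) - 21 ≡ 10. → (22, 10)
3P: (22, 10) + (20, 21). λ = (21 - 10)/(20 - 22) ≡ 11/29 mod 31. 29⁻¹ ≡ 15 (mod 31) since 29·15 = 435 ≡ 1, so λ ≡ 10.
  x = λ² - 22 - 20 = 100 - 42 ≡ 27; y = λ·(22 - 27) - 10 ≡ 2. → (27, 2)
4P: (27, 2) + (20, 21). λ = (21 - 2)/(20 - 27) ≡ 19/24 mod 31. 24⁻¹ ≡ 22 (mod 31), so λ ≡ 15.
  x = λ² - 27 - 20 = 225 - 47 ≡ 23; y = λ·(27 - 23) - 2 ≡ 27. → (23, 27)
5P: (23, 27) + (20, 21). λ = (21 - 27)/(20 - 23) ≡ 25/28 mod 31. 28⁻¹ ≡ 10 (mod 31), so λ ≡ 2.
  x = λ² - 23 - 20 = 4 - 43 ≡ 23; y = λ·(23 - 23) - 27 ≡ 4. → (23, 4)
6P: (23, 4) + (20, 21). λ = (21 - 4)/(20 - 23) ≡ 17/28 mod 31. 28⁻¹ ≡ 10 (mod 31), so λ ≡ 15.
  x = λ² - 23 - 20 = 225 - 43 ≡ 27; y = λ·(23 - 27) - 4 ≡ 29. → (27, 29)
7P: (27, 29) + (20, 21). λ = (21 - 29)/(20 - 27) ≡ 23/24 mod 31. 24⁻¹ ≡ 22 (mod 31), so λ ≡ 10.
  x = λ² - 27 - 20 = 100 - 47 ≡ 22; y = λ·(27 - 22) - 29 ≡ 21. → (22, 21)
8P: (22, 21) + (20, 21). λ = (21 - 21)/(20 - 22) ≡ 0/29 mod 31. 29⁻¹ ≡ 15 (mod 31) since 29·15 = 435 ≡ 1, so λ ≡ 0.
  x = λ² - 22 - 20 = 0 - 42 ≡ 20; y = λ·(22 - 20) - 21 ≡ 10. → (20, 10)
9P: (20, 10) + (20, 21): same x and y₁ ≡ -y₂, so the sum is O.
9P = O, so the order is 9.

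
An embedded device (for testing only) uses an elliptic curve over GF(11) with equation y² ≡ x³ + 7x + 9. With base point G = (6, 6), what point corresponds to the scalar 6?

Repeated addition: build up to 6G.
2G: tangent at (6, 6): λ = (3·6² + 7)/(2·6) ≡ 5/1. 1⁻¹ ≡ 1 (mod 11), so λ ≡ 5·1 ≡ 5.
  x = λ² - 6 - 6 = 25 - 12 ≡ 2; y = λ·(6 - 2) - 6 ≡ 3. → (2, 3)
3G: (2, 3) + (6, 6). λ = (6 - 3)/(6 - 2) ≡ 3/4 mod 11. 4⁻¹ ≡ 3 (mod 11) since 4·3 = 12 ≡ 1, so λ ≡ 9.
  x = λ² - 2 - 6 = 81 - 8 ≡ 7; y = λ·(2 - 7) - 3 ≡ 7. → (7, 7)
4G: (7, 7) + (6, 6). λ = (6 - 7)/(6 - 7) ≡ 10/10 mod 11. 10⁻¹ ≡ 10 (mod 11) since 10·10 = 100 ≡ 1, so λ ≡ 1.
  x = λ² - 7 - 6 = 1 - 13 ≡ 10; y = λ·(7 - 10) - 7 ≡ 1. → (10, 1)
5G: (10, 1) + (6, 6). λ = (6 - 1)/(6 - 10) ≡ 5/7 mod 11. 7⁻¹ ≡ 8 (mod 11) since 7·8 = 56 ≡ 1, so λ ≡ 7.
  x = λ² - 10 - 6 = 49 - 16 ≡ 0; y = λ·(10 - 0) - 1 ≡ 3. → (0, 3)
6G: (0, 3) + (6, 6). λ = (6 - 3)/(6 - 0) ≡ 3/6 mod 11. 6⁻¹ ≡ 2 (mod 11) since 6·2 = 12 ≡ 1, so λ ≡ 6.
  x = λ² - 0 - 6 = 36 - 6 ≡ 8; y = λ·(0 - 8) - 3 ≡ 4. → (8, 4)

(8, 4)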